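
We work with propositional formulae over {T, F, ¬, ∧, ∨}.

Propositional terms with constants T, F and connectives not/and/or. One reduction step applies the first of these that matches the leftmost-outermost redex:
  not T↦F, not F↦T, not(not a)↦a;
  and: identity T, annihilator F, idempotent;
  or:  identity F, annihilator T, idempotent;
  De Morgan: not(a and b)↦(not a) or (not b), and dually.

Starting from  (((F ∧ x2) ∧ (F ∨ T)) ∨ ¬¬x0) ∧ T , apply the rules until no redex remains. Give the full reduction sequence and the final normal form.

  start: (((F ∧ x2) ∧ (F ∨ T)) ∨ ¬¬x0) ∧ T
  [1] ((F ∧ x2) ∧ (F ∨ T)) ∨ ¬¬x0
  [2] (F ∧ (F ∨ T)) ∨ ¬¬x0
  [3] F ∨ ¬¬x0
  [4] ¬¬x0
  [5] x0

Answer: normal form = x0  (in 5 steps)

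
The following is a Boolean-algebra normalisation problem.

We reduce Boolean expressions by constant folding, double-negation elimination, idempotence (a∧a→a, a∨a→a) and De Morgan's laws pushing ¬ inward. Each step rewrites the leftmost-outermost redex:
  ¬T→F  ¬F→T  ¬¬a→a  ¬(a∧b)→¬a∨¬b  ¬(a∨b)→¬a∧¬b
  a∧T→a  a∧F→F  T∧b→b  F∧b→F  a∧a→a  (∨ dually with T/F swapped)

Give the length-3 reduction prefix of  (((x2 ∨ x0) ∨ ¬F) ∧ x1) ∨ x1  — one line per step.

Answer: after 3 steps: x1 ∨ x1

Reduction:
  start: (((x2 ∨ x0) ∨ ¬F) ∧ x1) ∨ x1
  →1  (((x2 ∨ x0) ∨ T) ∧ x1) ∨ x1
  →2  (T ∧ x1) ∨ x1
  →3  x1 ∨ x1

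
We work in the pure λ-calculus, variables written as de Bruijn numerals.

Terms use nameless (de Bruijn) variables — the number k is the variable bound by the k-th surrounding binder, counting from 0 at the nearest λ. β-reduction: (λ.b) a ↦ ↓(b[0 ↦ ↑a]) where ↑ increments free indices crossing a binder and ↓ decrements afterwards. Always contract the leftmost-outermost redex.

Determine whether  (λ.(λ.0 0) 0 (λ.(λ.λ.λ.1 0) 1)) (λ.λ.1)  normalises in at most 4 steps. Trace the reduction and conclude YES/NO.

  start: (λ.(λ.0 0) 0 (λ.(λ.λ.λ.1 0) 1)) (λ.λ.1)
  step 1: (λ.0 0) (λ.λ.1) (λ.(λ.λ.λ.1 0) (λ.λ.1))
  step 2: (λ.λ.1) (λ.λ.1) (λ.(λ.λ.λ.1 0) (λ.λ.1))
  step 3: (λ.λ.λ.1) (λ.(λ.λ.λ.1 0) (λ.λ.1))
  step 4: λ.λ.1

Answer: YES — reaches normal form λ.λ.1 in 4 ≤ 4 steps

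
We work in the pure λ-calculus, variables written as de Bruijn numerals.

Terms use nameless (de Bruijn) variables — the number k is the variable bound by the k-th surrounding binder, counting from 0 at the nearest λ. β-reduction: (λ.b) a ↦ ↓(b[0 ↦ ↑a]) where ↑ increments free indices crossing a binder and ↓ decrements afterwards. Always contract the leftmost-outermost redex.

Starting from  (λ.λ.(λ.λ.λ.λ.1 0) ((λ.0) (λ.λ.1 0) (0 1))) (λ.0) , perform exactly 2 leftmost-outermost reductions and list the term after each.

  start: (λ.λ.(λ.λ.λ.λ.1 0) ((λ.0) (λ.λ.1 0) (0 1))) (λ.0)
  →1  λ.(λ.λ.λ.λ.1 0) ((λ.0) (λ.λ.1 0) (0 (λ.0)))
  →2  λ.λ.λ.λ.1 0

Answer: after 2 steps: λ.λ.λ.λ.1 0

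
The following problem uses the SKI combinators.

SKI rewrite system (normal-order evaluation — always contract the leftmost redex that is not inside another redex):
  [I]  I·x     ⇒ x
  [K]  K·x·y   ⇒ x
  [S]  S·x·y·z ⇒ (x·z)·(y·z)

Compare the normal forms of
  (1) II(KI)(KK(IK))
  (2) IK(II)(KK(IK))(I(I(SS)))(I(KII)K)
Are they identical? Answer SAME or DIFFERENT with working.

Term A:
  start: II(KI)(KK(IK))
  step 1: I(KI)(KK(IK))
  step 2: KI(KK(IK))
  step 3: I

Term B:
  start: IK(II)(KK(IK))(I(I(SS)))(I(KII)K)
  step 1: K(II)(KK(IK))(I(I(SS)))(I(KII)K)
  step 2: II(I(I(SS)))(I(KII)K)
  step 3: I(I(I(SS)))(I(KII)K)
  step 4: I(I(SS))(I(KII)K)
  step 5: I(SS)(I(KII)K)
  step 6: SS(I(KII)K)
  step 7: SS(KIIK)
  step 8: SS(IK)
  step 9: SSK

Answer: DIFFERENT — A ⇓ I, B ⇓ SSK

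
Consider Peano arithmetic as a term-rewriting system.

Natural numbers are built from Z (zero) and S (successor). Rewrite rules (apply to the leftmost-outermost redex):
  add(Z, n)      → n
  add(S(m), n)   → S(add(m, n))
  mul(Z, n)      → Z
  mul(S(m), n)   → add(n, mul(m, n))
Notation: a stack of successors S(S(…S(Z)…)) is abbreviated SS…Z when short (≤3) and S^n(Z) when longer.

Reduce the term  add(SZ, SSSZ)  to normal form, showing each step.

  start: add(SZ, SSSZ)
  step 1: S(add(Z, SSSZ))
  step 2: S^4(Z)

Answer: normal form = S^4(Z)  (in 2 steps)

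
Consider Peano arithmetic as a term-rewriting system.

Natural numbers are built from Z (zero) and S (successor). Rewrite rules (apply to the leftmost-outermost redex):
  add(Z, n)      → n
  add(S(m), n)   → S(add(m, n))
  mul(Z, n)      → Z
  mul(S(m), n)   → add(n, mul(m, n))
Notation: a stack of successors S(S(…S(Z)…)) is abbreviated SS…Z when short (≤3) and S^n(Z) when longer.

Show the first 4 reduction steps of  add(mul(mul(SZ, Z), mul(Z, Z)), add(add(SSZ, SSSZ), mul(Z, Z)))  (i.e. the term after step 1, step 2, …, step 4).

Answer: after 4 steps: add(Z, add(add(SSZ, SSSZ), mul(Z, Z)))

Derivation:
  start: add(mul(mul(SZ, Z), mul(Z, Z)), add(add(SSZ, SSSZ), mul(Z, Z)))
  →1  add(mul(add(Z, mul(Z, Z)), mul(Z, Z)), add(add(SSZ, SSSZ), mul(Z, Z)))
  →2  add(mul(mul(Z, Z), mul(Z, Z)), add(add(SSZ, SSSZ), mul(Z, Z)))
  →3  add(mul(Z, mul(Z, Z)), add(add(SSZ, SSSZ), mul(Z, Z)))
  →4  add(Z, add(add(SSZ, SSSZ), mul(Z, Z)))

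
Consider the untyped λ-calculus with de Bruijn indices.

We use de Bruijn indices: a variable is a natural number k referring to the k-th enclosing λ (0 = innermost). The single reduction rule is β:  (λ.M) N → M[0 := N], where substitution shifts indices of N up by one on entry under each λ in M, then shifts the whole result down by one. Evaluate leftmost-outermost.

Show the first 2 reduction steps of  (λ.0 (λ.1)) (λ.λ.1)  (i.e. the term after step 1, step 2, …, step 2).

  start: (λ.0 (λ.1)) (λ.λ.1)
  step 1: (λ.λ.1) (λ.λ.λ.1)
  step 2: λ.λ.λ.λ.1

Answer: after 2 steps: λ.λ.λ.λ.1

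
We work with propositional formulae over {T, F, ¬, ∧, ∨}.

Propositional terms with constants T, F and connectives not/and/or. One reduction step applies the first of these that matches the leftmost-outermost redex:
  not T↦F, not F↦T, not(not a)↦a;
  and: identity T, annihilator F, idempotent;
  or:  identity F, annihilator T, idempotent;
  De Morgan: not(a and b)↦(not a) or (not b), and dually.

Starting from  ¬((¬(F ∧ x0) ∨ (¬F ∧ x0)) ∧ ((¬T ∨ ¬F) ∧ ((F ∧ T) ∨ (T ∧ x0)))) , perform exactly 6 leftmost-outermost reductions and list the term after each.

  start: ¬((¬(F ∧ x0) ∨ (¬F ∧ x0)) ∧ ((¬T ∨ ¬F) ∧ ((F ∧ T) ∨ (T ∧ x0))))
  →1  ¬(¬(F ∧ x0) ∨ (¬F ∧ x0)) ∨ ¬((¬T ∨ ¬F) ∧ ((F ∧ T) ∨ (T ∧ x0)))
  →2  (¬¬(F ∧ x0) ∧ ¬(¬F ∧ x0)) ∨ ¬((¬T ∨ ¬F) ∧ ((F ∧ T) ∨ (T ∧ x0)))
  →3  ((F ∧ x0) ∧ ¬(¬F ∧ x0)) ∨ ¬((¬T ∨ ¬F) ∧ ((F ∧ T) ∨ (T ∧ x0)))
  →4  (F ∧ ¬(¬F ∧ x0)) ∨ ¬((¬T ∨ ¬F) ∧ ((F ∧ T) ∨ (T ∧ x0)))
  →5  F ∨ ¬((¬T ∨ ¬F) ∧ ((F ∧ T) ∨ (T ∧ x0)))
  →6  ¬((¬T ∨ ¬F) ∧ ((F ∧ T) ∨ (T ∧ x0)))

Answer: after 6 steps: ¬((¬T ∨ ¬F) ∧ ((F ∧ T) ∨ (T ∧ x0)))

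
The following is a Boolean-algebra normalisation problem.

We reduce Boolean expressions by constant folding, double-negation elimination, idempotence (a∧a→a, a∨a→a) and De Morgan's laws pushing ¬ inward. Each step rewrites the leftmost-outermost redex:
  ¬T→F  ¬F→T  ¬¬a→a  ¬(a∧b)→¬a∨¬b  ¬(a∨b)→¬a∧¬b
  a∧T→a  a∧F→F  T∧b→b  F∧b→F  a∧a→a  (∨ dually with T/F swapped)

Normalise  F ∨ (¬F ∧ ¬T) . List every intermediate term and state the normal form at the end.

  start: F ∨ (¬F ∧ ¬T)
  [1] ¬F ∧ ¬T
  [2] T ∧ ¬T
  [3] ¬T
  [4] F

Answer: normal form = F  (in 4 steps)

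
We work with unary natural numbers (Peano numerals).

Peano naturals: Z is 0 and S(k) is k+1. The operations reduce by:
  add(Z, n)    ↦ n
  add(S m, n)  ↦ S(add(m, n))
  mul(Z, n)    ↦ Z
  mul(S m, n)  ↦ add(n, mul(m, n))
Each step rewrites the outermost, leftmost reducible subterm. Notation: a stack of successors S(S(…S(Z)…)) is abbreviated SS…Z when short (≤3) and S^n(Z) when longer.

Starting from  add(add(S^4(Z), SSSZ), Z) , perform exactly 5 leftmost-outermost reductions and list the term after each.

  start: add(add(S^4(Z), SSSZ), Z)
  [1] add(S(add(SSSZ, SSSZ)), Z)
  [2] S(add(add(SSSZ, SSSZ), Z))
  [3] S(add(S(add(SSZ, SSSZ)), Z))
  [4] S(S(add(add(SSZ, SSSZ), Z)))
  [5] S(S(add(S(add(SZ, SSSZ)), Z)))

Answer: after 5 steps: S(S(add(S(add(SZ, SSSZ)), Z)))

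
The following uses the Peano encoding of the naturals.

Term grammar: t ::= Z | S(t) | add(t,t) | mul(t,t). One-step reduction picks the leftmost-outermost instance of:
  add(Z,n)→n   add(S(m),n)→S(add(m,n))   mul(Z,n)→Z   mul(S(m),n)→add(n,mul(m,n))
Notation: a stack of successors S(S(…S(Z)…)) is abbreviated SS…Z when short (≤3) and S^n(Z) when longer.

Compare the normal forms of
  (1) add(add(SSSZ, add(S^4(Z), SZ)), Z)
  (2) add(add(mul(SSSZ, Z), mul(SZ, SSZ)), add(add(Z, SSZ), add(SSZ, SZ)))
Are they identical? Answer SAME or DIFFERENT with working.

Term A:
  start: add(add(SSSZ, add(S^4(Z), SZ)), Z)
  [1] add(S(add(SSZ, add(S^4(Z), SZ))), Z)
  [2] S(add(add(SSZ, add(S^4(Z), SZ)), Z))
  [3] S(add(S(add(SZ, add(S^4(Z), SZ))), Z))
  [4] S(S(add(add(SZ, add(S^4(Z), SZ)), Z)))
  [5] S(S(add(S(add(Z, add(S^4(Z), SZ))), Z)))
  [6] S(S(S(add(add(Z, add(S^4(Z), SZ)), Z))))
  [7] S(S(S(add(add(S^4(Z), SZ), Z))))
  [8] S(S(S(add(S(add(SSSZ, SZ)), Z))))
  [9] S(S(S(S(add(add(SSSZ, SZ), Z)))))
  [10] S(S(S(S(add(S(add(SSZ, SZ)), Z)))))
  [11] S(S(S(S(S(add(add(SSZ, SZ), Z))))))
  [12] S(S(S(S(S(add(S(add(SZ, SZ)), Z))))))
  [13] S(S(S(S(S(S(add(add(SZ, SZ), Z)))))))
  [14] S(S(S(S(S(S(add(S(add(Z, SZ)), Z)))))))
  [15] S(S(S(S(S(S(S(add(add(Z, SZ), Z))))))))
  [16] S(S(S(S(S(S(S(add(SZ, Z))))))))
  [17] S(S(S(S(S(S(S(S(add(Z, Z)))))))))
  [18] S^8(Z)

Term B:
  start: add(add(mul(SSSZ, Z), mul(SZ, SSZ)), add(add(Z, SSZ), add(SSZ, SZ)))
  [1] add(add(add(Z, mul(SSZ, Z)), mul(SZ, SSZ)), add(add(Z, SSZ), add(SSZ, SZ)))
  [2] add(add(mul(SSZ, Z), mul(SZ, SSZ)), add(add(Z, SSZ), add(SSZ, SZ)))
  [3] add(add(add(Z, mul(SZ, Z)), mul(SZ, SSZ)), add(add(Z, SSZ), add(SSZ, SZ)))
  [4] add(add(mul(SZ, Z), mul(SZ, SSZ)), add(add(Z, SSZ), add(SSZ, SZ)))
  [5] add(add(add(Z, mul(Z, Z)), mul(SZ, SSZ)), add(add(Z, SSZ), add(SSZ, SZ)))
  [6] add(add(mul(Z, Z), mul(SZ, SSZ)), add(add(Z, SSZ), add(SSZ, SZ)))
  [7] add(add(Z, mul(SZ, SSZ)), add(add(Z, SSZ), add(SSZ, SZ)))
  [8] add(mul(SZ, SSZ), add(add(Z, SSZ), add(SSZ, SZ)))
  [9] add(add(SSZ, mul(Z, SSZ)), add(add(Z, SSZ), add(SSZ, SZ)))
  [10] add(S(add(SZ, mul(Z, SSZ))), add(add(Z, SSZ), add(SSZ, SZ)))
  [11] S(add(add(SZ, mul(Z, SSZ)), add(add(Z, SSZ), add(SSZ, SZ))))
  [12] S(add(S(add(Z, mul(Z, SSZ))), add(add(Z, SSZ), add(SSZ, SZ))))
  [13] S(S(add(add(Z, mul(Z, SSZ)), add(add(Z, SSZ), add(SSZ, SZ)))))
  [14] S(S(add(mul(Z, SSZ), add(add(Z, SSZ), add(SSZ, SZ)))))
  [15] S(S(add(Z, add(add(Z, SSZ), add(SSZ, SZ)))))
  [16] S(S(add(add(Z, SSZ), add(SSZ, SZ))))
  [17] S(S(add(SSZ, add(SSZ, SZ))))
  [18] S(S(S(add(SZ, add(SSZ, SZ)))))
  [19] S(S(S(S(add(Z, add(SSZ, SZ))))))
  [20] S(S(S(S(add(SSZ, SZ)))))
  [21] S(S(S(S(S(add(SZ, SZ))))))
  [22] S(S(S(S(S(S(add(Z, SZ)))))))
  [23] S^7(Z)

Answer: DIFFERENT — A ⇓ S^8(Z), B ⇓ S^7(Z)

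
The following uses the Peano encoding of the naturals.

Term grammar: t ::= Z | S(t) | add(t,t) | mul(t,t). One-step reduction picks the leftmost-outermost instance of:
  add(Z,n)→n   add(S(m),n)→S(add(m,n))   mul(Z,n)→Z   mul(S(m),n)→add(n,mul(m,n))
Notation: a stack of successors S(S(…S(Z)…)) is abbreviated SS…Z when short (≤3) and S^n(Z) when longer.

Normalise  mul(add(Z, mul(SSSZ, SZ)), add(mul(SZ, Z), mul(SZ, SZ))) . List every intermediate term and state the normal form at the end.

  start: mul(add(Z, mul(SSSZ, SZ)), add(mul(SZ, Z), mul(SZ, SZ)))
  →1  mul(mul(SSSZ, SZ), add(mul(SZ, Z), mul(SZ, SZ)))
  →2  mul(add(SZ, mul(SSZ, SZ)), add(mul(SZ, Z), mul(SZ, SZ)))
  →3  mul(S(add(Z, mul(SSZ, SZ))), add(mul(SZ, Z), mul(SZ, SZ)))
  →4  add(add(mul(SZ, Z), mul(SZ, SZ)), mul(add(Z, mul(SSZ, SZ)), add(mul(SZ, Z), mul(SZ, SZ))))
  →5  add(add(add(Z, mul(Z, Z)), mul(SZ, SZ)), mul(add(Z, mul(SSZ, SZ)), add(mul(SZ, Z), mul(SZ, SZ))))
  →6  add(add(mul(Z, Z), mul(SZ, SZ)), mul(add(Z, mul(SSZ, SZ)), add(mul(SZ, Z), mul(SZ, SZ))))
  →7  add(add(Z, mul(SZ, SZ)), mul(add(Z, mul(SSZ, SZ)), add(mul(SZ, Z), mul(SZ, SZ))))
  →8  add(mul(SZ, SZ), mul(add(Z, mul(SSZ, SZ)), add(mul(SZ, Z), mul(SZ, SZ))))
  →9  add(add(SZ, mul(Z, SZ)), mul(add(Z, mul(SSZ, SZ)), add(mul(SZ, Z), mul(SZ, SZ))))
  →10  add(S(add(Z, mul(Z, SZ))), mul(add(Z, mul(SSZ, SZ)), add(mul(SZ, Z), mul(SZ, SZ))))
  →11  S(add(add(Z, mul(Z, SZ)), mul(add(Z, mul(SSZ, SZ)), add(mul(SZ, Z), mul(SZ, SZ)))))
  →12  S(add(mul(Z, SZ), mul(add(Z, mul(SSZ, SZ)), add(mul(SZ, Z), mul(SZ, SZ)))))
  →13  S(add(Z, mul(add(Z, mul(SSZ, SZ)), add(mul(SZ, Z), mul(SZ, SZ)))))
  →14  S(mul(add(Z, mul(SSZ, SZ)), add(mul(SZ, Z), mul(SZ, SZ))))
  →15  S(mul(mul(SSZ, SZ), add(mul(SZ, Z), mul(SZ, SZ))))
  →16  S(mul(add(SZ, mul(SZ, SZ)), add(mul(SZ, Z), mul(SZ, SZ))))
  →17  S(mul(S(add(Z, mul(SZ, SZ))), add(mul(SZ, Z), mul(SZ, SZ))))
  →18  S(add(add(mul(SZ, Z), mul(SZ, SZ)), mul(add(Z, mul(SZ, SZ)), add(mul(SZ, Z), mul(SZ, SZ)))))
  →19  S(add(add(add(Z, mul(Z, Z)), mul(SZ, SZ)), mul(add(Z, mul(SZ, SZ)), add(mul(SZ, Z), mul(SZ, SZ)))))
  →20  S(add(add(mul(Z, Z), mul(SZ, SZ)), mul(add(Z, mul(SZ, SZ)), add(mul(SZ, Z), mul(SZ, SZ)))))
  →21  S(add(add(Z, mul(SZ, SZ)), mul(add(Z, mul(SZ, SZ)), add(mul(SZ, Z), mul(SZ, SZ)))))
  →22  S(add(mul(SZ, SZ), mul(add(Z, mul(SZ, SZ)), add(mul(SZ, Z), mul(SZ, SZ)))))
  →23  S(add(add(SZ, mul(Z, SZ)), mul(add(Z, mul(SZ, SZ)), add(mul(SZ, Z), mul(SZ, SZ)))))
  →24  S(add(S(add(Z, mul(Z, SZ))), mul(add(Z, mul(SZ, SZ)), add(mul(SZ, Z), mul(SZ, SZ)))))
  →25  S(S(add(add(Z, mul(Z, SZ)), mul(add(Z, mul(SZ, SZ)), add(mul(SZ, Z), mul(SZ, SZ))))))
  →26  S(S(add(mul(Z, SZ), mul(add(Z, mul(SZ, SZ)), add(mul(SZ, Z), mul(SZ, SZ))))))
  →27  S(S(add(Z, mul(add(Z, mul(SZ, SZ)), add(mul(SZ, Z), mul(SZ, SZ))))))
  →28  S(S(mul(add(Z, mul(SZ, SZ)), add(mul(SZ, Z), mul(SZ, SZ)))))
  →29  S(S(mul(mul(SZ, SZ), add(mul(SZ, Z), mul(SZ, SZ)))))
  →30  S(S(mul(add(SZ, mul(Z, SZ)), add(mul(SZ, Z), mul(SZ, SZ)))))
  →31  S(S(mul(S(add(Z, mul(Z, SZ))), add(mul(SZ, Z), mul(SZ, SZ)))))
  →32  S(S(add(add(mul(SZ, Z), mul(SZ, SZ)), mul(add(Z, mul(Z, SZ)), add(mul(SZ, Z), mul(SZ, SZ))))))
  →33  S(S(add(add(add(Z, mul(Z, Z)), mul(SZ, SZ)), mul(add(Z, mul(Z, SZ)), add(mul(SZ, Z), mul(SZ, SZ))))))
  →34  S(S(add(add(mul(Z, Z), mul(SZ, SZ)), mul(add(Z, mul(Z, SZ)), add(mul(SZ, Z), mul(SZ, SZ))))))
  →35  S(S(add(add(Z, mul(SZ, SZ)), mul(add(Z, mul(Z, SZ)), add(mul(SZ, Z), mul(SZ, SZ))))))
  →36  S(S(add(mul(SZ, SZ), mul(add(Z, mul(Z, SZ)), add(mul(SZ, Z), mul(SZ, SZ))))))
  →37  S(S(add(add(SZ, mul(Z, SZ)), mul(add(Z, mul(Z, SZ)), add(mul(SZ, Z), mul(SZ, SZ))))))
  →38  S(S(add(S(add(Z, mul(Z, SZ))), mul(add(Z, mul(Z, SZ)), add(mul(SZ, Z), mul(SZ, SZ))))))
  →39  S(S(S(add(add(Z, mul(Z, SZ)), mul(add(Z, mul(Z, SZ)), add(mul(SZ, Z), mul(SZ, SZ)))))))
  →40  S(S(S(add(mul(Z, SZ), mul(add(Z, mul(Z, SZ)), add(mul(SZ, Z), mul(SZ, SZ)))))))
  →41  S(S(S(add(Z, mul(add(Z, mul(Z, SZ)), add(mul(SZ, Z), mul(SZ, SZ)))))))
  →42  S(S(S(mul(add(Z, mul(Z, SZ)), add(mul(SZ, Z), mul(SZ, SZ))))))
  →43  S(S(S(mul(mul(Z, SZ), add(mul(SZ, Z), mul(SZ, SZ))))))
  →44  S(S(S(mul(Z, add(mul(SZ, Z), mul(SZ, SZ))))))
  →45  SSSZ

Answer: normal form = SSSZ  (in 45 steps)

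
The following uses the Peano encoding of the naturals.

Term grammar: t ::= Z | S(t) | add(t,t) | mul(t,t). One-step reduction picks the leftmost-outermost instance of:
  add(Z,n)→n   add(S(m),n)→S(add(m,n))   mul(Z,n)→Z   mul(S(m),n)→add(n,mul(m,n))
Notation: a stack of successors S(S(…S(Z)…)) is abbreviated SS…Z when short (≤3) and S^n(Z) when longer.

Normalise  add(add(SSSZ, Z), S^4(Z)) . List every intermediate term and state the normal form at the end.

  start: add(add(SSSZ, Z), S^4(Z))
  →1  add(S(add(SSZ, Z)), S^4(Z))
  →2  S(add(add(SSZ, Z), S^4(Z)))
  →3  S(add(S(add(SZ, Z)), S^4(Z)))
  →4  S(S(add(add(SZ, Z), S^4(Z))))
  →5  S(S(add(S(add(Z, Z)), S^4(Z))))
  →6  S(S(S(add(add(Z, Z), S^4(Z)))))
  →7  S(S(S(add(Z, S^4(Z)))))
  →8  S^7(Z)

Answer: normal form = S^7(Z)  (in 8 steps)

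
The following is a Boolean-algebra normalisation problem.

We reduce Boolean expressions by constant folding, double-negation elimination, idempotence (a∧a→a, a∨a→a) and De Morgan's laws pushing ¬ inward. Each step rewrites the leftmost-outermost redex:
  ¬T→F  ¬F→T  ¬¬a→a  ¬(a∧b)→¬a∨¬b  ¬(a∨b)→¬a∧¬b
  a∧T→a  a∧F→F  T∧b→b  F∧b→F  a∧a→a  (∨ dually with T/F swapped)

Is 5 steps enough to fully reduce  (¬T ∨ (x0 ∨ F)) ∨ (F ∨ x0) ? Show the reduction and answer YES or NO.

Answer: YES — reaches normal form x0 in 5 ≤ 5 steps

Working:
  start: (¬T ∨ (x0 ∨ F)) ∨ (F ∨ x0)
  step 1: (F ∨ (x0 ∨ F)) ∨ (F ∨ x0)
  step 2: (x0 ∨ F) ∨ (F ∨ x0)
  step 3: x0 ∨ (F ∨ x0)
  step 4: x0 ∨ x0
  step 5: x0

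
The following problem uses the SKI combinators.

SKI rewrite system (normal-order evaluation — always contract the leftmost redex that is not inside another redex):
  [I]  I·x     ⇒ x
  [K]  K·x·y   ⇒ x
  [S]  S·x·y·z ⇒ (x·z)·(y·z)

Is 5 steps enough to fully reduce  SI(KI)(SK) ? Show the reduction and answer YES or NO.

Answer: YES — reaches normal form SKI in 3 ≤ 5 steps

Reduction:
  start: SI(KI)(SK)
  [1] I(SK)(KI(SK))
  [2] SK(KI(SK))
  [3] SKI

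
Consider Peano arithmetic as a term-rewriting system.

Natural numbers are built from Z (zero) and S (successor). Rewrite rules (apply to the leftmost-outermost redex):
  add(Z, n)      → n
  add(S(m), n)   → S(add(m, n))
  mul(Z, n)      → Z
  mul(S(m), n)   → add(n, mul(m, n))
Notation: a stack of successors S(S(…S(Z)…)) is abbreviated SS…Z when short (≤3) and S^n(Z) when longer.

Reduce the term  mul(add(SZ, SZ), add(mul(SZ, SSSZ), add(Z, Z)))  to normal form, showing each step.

  start: mul(add(SZ, SZ), add(mul(SZ, SSSZ), add(Z, Z)))
  [1] mul(S(add(Z, SZ)), add(mul(SZ, SSSZ), add(Z, Z)))
  [2] add(add(mul(SZ, SSSZ), add(Z, Z)), mul(add(Z, SZ), add(mul(SZ, SSSZ), add(Z, Z))))
  [3] add(add(add(SSSZ, mul(Z, SSSZ)), add(Z, Z)), mul(add(Z, SZ), add(mul(SZ, SSSZ), add(Z, Z))))
  [4] add(add(S(add(SSZ, mul(Z, SSSZ))), add(Z, Z)), mul(add(Z, SZ), add(mul(SZ, SSSZ), add(Z, Z))))
  [5] add(S(add(add(SSZ, mul(Z, SSSZ)), add(Z, Z))), mul(add(Z, SZ), add(mul(SZ, SSSZ), add(Z, Z))))
  [6] S(add(add(add(SSZ, mul(Z, SSSZ)), add(Z, Z)), mul(add(Z, SZ), add(mul(SZ, SSSZ), add(Z, Z)))))
  [7] S(add(add(S(add(SZ, mul(Z, SSSZ))), add(Z, Z)), mul(add(Z, SZ), add(mul(SZ, SSSZ), add(Z, Z)))))
  [8] S(add(S(add(add(SZ, mul(Z, SSSZ)), add(Z, Z))), mul(add(Z, SZ), add(mul(SZ, SSSZ), add(Z, Z)))))
  [9] S(S(add(add(add(SZ, mul(Z, SSSZ)), add(Z, Z)), mul(add(Z, SZ), add(mul(SZ, SSSZ), add(Z, Z))))))
  [10] S(S(add(add(S(add(Z, mul(Z, SSSZ))), add(Z, Z)), mul(add(Z, SZ), add(mul(SZ, SSSZ), add(Z, Z))))))
  [11] S(S(add(S(add(add(Z, mul(Z, SSSZ)), add(Z, Z))), mul(add(Z, SZ), add(mul(SZ, SSSZ), add(Z, Z))))))
  [12] S(S(S(add(add(add(Z, mul(Z, SSSZ)), add(Z, Z)), mul(add(Z, SZ), add(mul(SZ, SSSZ), add(Z, Z)))))))
  [13] S(S(S(add(add(mul(Z, SSSZ), add(Z, Z)), mul(add(Z, SZ), add(mul(SZ, SSSZ), add(Z, Z)))))))
  [14] S(S(S(add(add(Z, add(Z, Z)), mul(add(Z, SZ), add(mul(SZ, SSSZ), add(Z, Z)))))))
  [15] S(S(S(add(add(Z, Z), mul(add(Z, SZ), add(mul(SZ, SSSZ), add(Z, Z)))))))
  [16] S(S(S(add(Z, mul(add(Z, SZ), add(mul(SZ, SSSZ), add(Z, Z)))))))
  [17] S(S(S(mul(add(Z, SZ), add(mul(SZ, SSSZ), add(Z, Z))))))
  [18] S(S(S(mul(SZ, add(mul(SZ, SSSZ), add(Z, Z))))))
  [19] S(S(S(add(add(mul(SZ, SSSZ), add(Z, Z)), mul(Z, add(mul(SZ, SSSZ), add(Z, Z)))))))
  [20] S(S(S(add(add(add(SSSZ, mul(Z, SSSZ)), add(Z, Z)), mul(Z, add(mul(SZ, SSSZ), add(Z, Z)))))))
  [21] S(S(S(add(add(S(add(SSZ, mul(Z, SSSZ))), add(Z, Z)), mul(Z, add(mul(SZ, SSSZ), add(Z, Z)))))))
  [22] S(S(S(add(S(add(add(SSZ, mul(Z, SSSZ)), add(Z, Z))), mul(Z, add(mul(SZ, SSSZ), add(Z, Z)))))))
  [23] S(S(S(S(add(add(add(SSZ, mul(Z, SSSZ)), add(Z, Z)), mul(Z, add(mul(SZ, SSSZ), add(Z, Z))))))))
  [24] S(S(S(S(add(add(S(add(SZ, mul(Z, SSSZ))), add(Z, Z)), mul(Z, add(mul(SZ, SSSZ), add(Z, Z))))))))
  [25] S(S(S(S(add(S(add(add(SZ, mul(Z, SSSZ)), add(Z, Z))), mul(Z, add(mul(SZ, SSSZ), add(Z, Z))))))))
  [26] S(S(S(S(S(add(add(add(SZ, mul(Z, SSSZ)), add(Z, Z)), mul(Z, add(mul(SZ, SSSZ), add(Z, Z)))))))))
  [27] S(S(S(S(S(add(add(S(add(Z, mul(Z, SSSZ))), add(Z, Z)), mul(Z, add(mul(SZ, SSSZ), add(Z, Z)))))))))
  [28] S(S(S(S(S(add(S(add(add(Z, mul(Z, SSSZ)), add(Z, Z))), mul(Z, add(mul(SZ, SSSZ), add(Z, Z)))))))))
  [29] S(S(S(S(S(S(add(add(add(Z, mul(Z, SSSZ)), add(Z, Z)), mul(Z, add(mul(SZ, SSSZ), add(Z, Z))))))))))
  [30] S(S(S(S(S(S(add(add(mul(Z, SSSZ), add(Z, Z)), mul(Z, add(mul(SZ, SSSZ), add(Z, Z))))))))))
  [31] S(S(S(S(S(S(add(add(Z, add(Z, Z)), mul(Z, add(mul(SZ, SSSZ), add(Z, Z))))))))))
  [32] S(S(S(S(S(S(add(add(Z, Z), mul(Z, add(mul(SZ, SSSZ), add(Z, Z))))))))))
  [33] S(S(S(S(S(S(add(Z, mul(Z, add(mul(SZ, SSSZ), add(Z, Z))))))))))
  [34] S(S(S(S(S(S(mul(Z, add(mul(SZ, SSSZ), add(Z, Z)))))))))
  [35] S^6(Z)

Answer: normal form = S^6(Z)  (in 35 steps)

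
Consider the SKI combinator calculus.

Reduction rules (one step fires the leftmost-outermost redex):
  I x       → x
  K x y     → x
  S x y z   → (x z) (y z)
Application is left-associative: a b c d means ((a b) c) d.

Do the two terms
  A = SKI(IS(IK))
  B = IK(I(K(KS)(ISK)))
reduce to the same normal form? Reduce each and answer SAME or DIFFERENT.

Answer: DIFFERENT — A ⇓ SK, B ⇓ K(KS)

Reduction:
Term A:
  start: SKI(IS(IK))
  [1] K(IS(IK))(I(IS(IK)))
  [2] IS(IK)
  [3] S(IK)
  [4] SK

Term B:
  start: IK(I(K(KS)(ISK)))
  [1] K(I(K(KS)(ISK)))
  [2] K(K(KS)(ISK))
  [3] K(KS)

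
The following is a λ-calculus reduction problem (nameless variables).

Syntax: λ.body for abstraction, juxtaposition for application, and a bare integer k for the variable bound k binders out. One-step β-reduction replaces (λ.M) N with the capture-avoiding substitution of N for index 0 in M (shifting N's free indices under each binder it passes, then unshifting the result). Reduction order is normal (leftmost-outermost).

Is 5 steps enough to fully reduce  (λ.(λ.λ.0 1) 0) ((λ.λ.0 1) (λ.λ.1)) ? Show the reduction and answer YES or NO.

Answer: YES — reaches normal form λ.0 (λ.0 (λ.λ.1)) in 3 ≤ 5 steps

Working:
  start: (λ.(λ.λ.0 1) 0) ((λ.λ.0 1) (λ.λ.1))
  →1  (λ.λ.0 1) ((λ.λ.0 1) (λ.λ.1))
  →2  λ.0 ((λ.λ.0 1) (λ.λ.1))
  →3  λ.0 (λ.0 (λ.λ.1))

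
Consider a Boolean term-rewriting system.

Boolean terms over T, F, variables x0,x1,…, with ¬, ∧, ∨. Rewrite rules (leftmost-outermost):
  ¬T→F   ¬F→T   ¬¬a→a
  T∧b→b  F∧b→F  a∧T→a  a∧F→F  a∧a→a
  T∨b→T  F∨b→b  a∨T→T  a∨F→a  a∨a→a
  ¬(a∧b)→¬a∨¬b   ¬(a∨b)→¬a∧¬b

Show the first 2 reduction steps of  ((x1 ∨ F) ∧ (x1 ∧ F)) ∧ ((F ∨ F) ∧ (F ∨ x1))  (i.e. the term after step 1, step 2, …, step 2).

  start: ((x1 ∨ F) ∧ (x1 ∧ F)) ∧ ((F ∨ F) ∧ (F ∨ x1))
  →1  (x1 ∧ (x1 ∧ F)) ∧ ((F ∨ F) ∧ (F ∨ x1))
  →2  (x1 ∧ F) ∧ ((F ∨ F) ∧ (F ∨ x1))

Answer: after 2 steps: (x1 ∧ F) ∧ ((F ∨ F) ∧ (F ∨ x1))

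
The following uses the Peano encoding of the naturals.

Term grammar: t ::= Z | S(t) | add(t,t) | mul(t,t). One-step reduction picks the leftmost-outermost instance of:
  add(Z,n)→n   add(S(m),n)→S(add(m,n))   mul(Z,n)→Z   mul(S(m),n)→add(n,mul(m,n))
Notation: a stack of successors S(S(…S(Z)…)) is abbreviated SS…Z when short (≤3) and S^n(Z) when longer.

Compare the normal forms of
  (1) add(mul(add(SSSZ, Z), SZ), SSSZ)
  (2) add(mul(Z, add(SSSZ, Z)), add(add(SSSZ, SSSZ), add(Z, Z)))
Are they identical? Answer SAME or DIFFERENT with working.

Answer: SAME — A ⇓ S^6(Z), B ⇓ S^6(Z)

Reduction:
Term A:
  start: add(mul(add(SSSZ, Z), SZ), SSSZ)
  →1  add(mul(S(add(SSZ, Z)), SZ), SSSZ)
  →2  add(add(SZ, mul(add(SSZ, Z), SZ)), SSSZ)
  →3  add(S(add(Z, mul(add(SSZ, Z), SZ))), SSSZ)
  →4  S(add(add(Z, mul(add(SSZ, Z), SZ)), SSSZ))
  →5  S(add(mul(add(SSZ, Z), SZ), SSSZ))
  →6  S(add(mul(S(add(SZ, Z)), SZ), SSSZ))
  →7  S(add(add(SZ, mul(add(SZ, Z), SZ)), SSSZ))
  →8  S(add(S(add(Z, mul(add(SZ, Z), SZ))), SSSZ))
  →9  S(S(add(add(Z, mul(add(SZ, Z), SZ)), SSSZ)))
  →10  S(S(add(mul(add(SZ, Z), SZ), SSSZ)))
  →11  S(S(add(mul(S(add(Z, Z)), SZ), SSSZ)))
  →12  S(S(add(add(SZ, mul(add(Z, Z), SZ)), SSSZ)))
  →13  S(S(add(S(add(Z, mul(add(Z, Z), SZ))), SSSZ)))
  →14  S(S(S(add(add(Z, mul(add(Z, Z), SZ)), SSSZ))))
  →15  S(S(S(add(mul(add(Z, Z), SZ), SSSZ))))
  →16  S(S(S(add(mul(Z, SZ), SSSZ))))
  →17  S(S(S(add(Z, SSSZ))))
  →18  S^6(Z)

Term B:
  start: add(mul(Z, add(SSSZ, Z)), add(add(SSSZ, SSSZ), add(Z, Z)))
  →1  add(Z, add(add(SSSZ, SSSZ), add(Z, Z)))
  →2  add(add(SSSZ, SSSZ), add(Z, Z))
  →3  add(S(add(SSZ, SSSZ)), add(Z, Z))
  →4  S(add(add(SSZ, SSSZ), add(Z, Z)))
  →5  S(add(S(add(SZ, SSSZ)), add(Z, Z)))
  →6  S(S(add(add(SZ, SSSZ), add(Z, Z))))
  →7  S(S(add(S(add(Z, SSSZ)), add(Z, Z))))
  →8  S(S(S(add(add(Z, SSSZ), add(Z, Z)))))
  →9  S(S(S(add(SSSZ, add(Z, Z)))))
  →10  S(S(S(S(add(SSZ, add(Z, Z))))))
  →11  S(S(S(S(S(add(SZ, add(Z, Z)))))))
  →12  S(S(S(S(S(S(add(Z, add(Z, Z))))))))
  →13  S(S(S(S(S(S(add(Z, Z)))))))
  →14  S^6(Z)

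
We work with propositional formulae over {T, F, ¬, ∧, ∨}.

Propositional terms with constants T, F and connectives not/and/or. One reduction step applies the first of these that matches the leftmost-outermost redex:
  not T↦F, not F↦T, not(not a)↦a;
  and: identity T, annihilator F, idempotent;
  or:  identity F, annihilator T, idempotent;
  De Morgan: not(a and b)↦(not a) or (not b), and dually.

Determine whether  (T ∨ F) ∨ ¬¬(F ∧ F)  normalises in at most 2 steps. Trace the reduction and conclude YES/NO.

Answer: YES — reaches normal form T in 2 ≤ 2 steps

Working:
  start: (T ∨ F) ∨ ¬¬(F ∧ F)
  [1] T ∨ ¬¬(F ∧ F)
  [2] T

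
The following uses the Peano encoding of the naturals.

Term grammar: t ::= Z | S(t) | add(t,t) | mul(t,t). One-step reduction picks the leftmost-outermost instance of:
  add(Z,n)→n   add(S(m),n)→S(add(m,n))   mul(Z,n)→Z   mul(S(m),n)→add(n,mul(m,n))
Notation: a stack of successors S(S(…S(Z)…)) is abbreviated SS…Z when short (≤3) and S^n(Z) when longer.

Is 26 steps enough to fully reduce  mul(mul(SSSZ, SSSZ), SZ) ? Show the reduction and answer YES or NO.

  start: mul(mul(SSSZ, SSSZ), SZ)
  [1] mul(add(SSSZ, mul(SSZ, SSSZ)), SZ)
  [2] mul(S(add(SSZ, mul(SSZ, SSSZ))), SZ)
  [3] add(SZ, mul(add(SSZ, mul(SSZ, SSSZ)), SZ))
  [4] S(add(Z, mul(add(SSZ, mul(SSZ, SSSZ)), SZ)))
  [5] S(mul(add(SSZ, mul(SSZ, SSSZ)), SZ))
  [6] S(mul(S(add(SZ, mul(SSZ, SSSZ))), SZ))
  [7] S(add(SZ, mul(add(SZ, mul(SSZ, SSSZ)), SZ)))
  [8] S(S(add(Z, mul(add(SZ, mul(SSZ, SSSZ)), SZ))))
  [9] S(S(mul(add(SZ, mul(SSZ, SSSZ)), SZ)))
  [10] S(S(mul(S(add(Z, mul(SSZ, SSSZ))), SZ)))
  [11] S(S(add(SZ, mul(add(Z, mul(SSZ, SSSZ)), SZ))))
  [12] S(S(S(add(Z, mul(add(Z, mul(SSZ, SSSZ)), SZ)))))
  [13] S(S(S(mul(add(Z, mul(SSZ, SSSZ)), SZ))))
  [14] S(S(S(mul(mul(SSZ, SSSZ), SZ))))
  [15] S(S(S(mul(add(SSSZ, mul(SZ, SSSZ)), SZ))))
  [16] S(S(S(mul(S(add(SSZ, mul(SZ, SSSZ))), SZ))))
  [17] S(S(S(add(SZ, mul(add(SSZ, mul(SZ, SSSZ)), SZ)))))
  [18] S(S(S(S(add(Z, mul(add(SSZ, mul(SZ, SSSZ)), SZ))))))
  [19] S(S(S(S(mul(add(SSZ, mul(SZ, SSSZ)), SZ)))))
  [20] S(S(S(S(mul(S(add(SZ, mul(SZ, SSSZ))), SZ)))))
  [21] S(S(S(S(add(SZ, mul(add(SZ, mul(SZ, SSSZ)), SZ))))))
  [22] S(S(S(S(S(add(Z, mul(add(SZ, mul(SZ, SSSZ)), SZ)))))))
  [23] S(S(S(S(S(mul(add(SZ, mul(SZ, SSSZ)), SZ))))))
  [24] S(S(S(S(S(mul(S(add(Z, mul(SZ, SSSZ))), SZ))))))
  [25] S(S(S(S(S(add(SZ, mul(add(Z, mul(SZ, SSSZ)), SZ)))))))
  [26] S(S(S(S(S(S(add(Z, mul(add(Z, mul(SZ, SSSZ)), SZ))))))))

Answer: NO — after 26 steps the term is S(S(S(S(S(S(add(Z, mul(add(Z, mul(SZ, SSSZ)), SZ)))))))), not yet normal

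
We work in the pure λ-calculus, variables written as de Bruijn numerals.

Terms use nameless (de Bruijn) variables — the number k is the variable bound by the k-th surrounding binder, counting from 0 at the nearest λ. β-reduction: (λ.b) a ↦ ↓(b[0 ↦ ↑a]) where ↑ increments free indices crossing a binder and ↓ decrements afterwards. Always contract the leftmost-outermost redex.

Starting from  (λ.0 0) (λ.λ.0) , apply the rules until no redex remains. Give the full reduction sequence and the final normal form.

Answer: normal form = λ.0  (in 2 steps)

Reduction:
  start: (λ.0 0) (λ.λ.0)
  [1] (λ.λ.0) (λ.λ.0)
  [2] λ.0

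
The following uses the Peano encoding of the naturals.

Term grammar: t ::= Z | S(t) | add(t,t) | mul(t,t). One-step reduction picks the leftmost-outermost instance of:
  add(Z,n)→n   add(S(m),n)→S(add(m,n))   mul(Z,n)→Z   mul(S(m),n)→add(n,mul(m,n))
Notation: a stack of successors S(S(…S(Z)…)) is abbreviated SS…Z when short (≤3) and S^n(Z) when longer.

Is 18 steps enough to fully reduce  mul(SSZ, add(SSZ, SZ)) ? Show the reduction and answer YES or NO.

Answer: YES — reaches normal form S^6(Z) in 17 ≤ 18 steps

Working:
  start: mul(SSZ, add(SSZ, SZ))
  [1] add(add(SSZ, SZ), mul(SZ, add(SSZ, SZ)))
  [2] add(S(add(SZ, SZ)), mul(SZ, add(SSZ, SZ)))
  [3] S(add(add(SZ, SZ), mul(SZ, add(SSZ, SZ))))
  [4] S(add(S(add(Z, SZ)), mul(SZ, add(SSZ, SZ))))
  [5] S(S(add(add(Z, SZ), mul(SZ, add(SSZ, SZ)))))
  [6] S(S(add(SZ, mul(SZ, add(SSZ, SZ)))))
  [7] S(S(S(add(Z, mul(SZ, add(SSZ, SZ))))))
  [8] S(S(S(mul(SZ, add(SSZ, SZ)))))
  [9] S(S(S(add(add(SSZ, SZ), mul(Z, add(SSZ, SZ))))))
  [10] S(S(S(add(S(add(SZ, SZ)), mul(Z, add(SSZ, SZ))))))
  [11] S(S(S(S(add(add(SZ, SZ), mul(Z, add(SSZ, SZ)))))))
  [12] S(S(S(S(add(S(add(Z, SZ)), mul(Z, add(SSZ, SZ)))))))
  [13] S(S(S(S(S(add(add(Z, SZ), mul(Z, add(SSZ, SZ))))))))
  [14] S(S(S(S(S(add(SZ, mul(Z, add(SSZ, SZ))))))))
  [15] S(S(S(S(S(S(add(Z, mul(Z, add(SSZ, SZ)))))))))
  [16] S(S(S(S(S(S(mul(Z, add(SSZ, SZ))))))))
  [17] S^6(Z)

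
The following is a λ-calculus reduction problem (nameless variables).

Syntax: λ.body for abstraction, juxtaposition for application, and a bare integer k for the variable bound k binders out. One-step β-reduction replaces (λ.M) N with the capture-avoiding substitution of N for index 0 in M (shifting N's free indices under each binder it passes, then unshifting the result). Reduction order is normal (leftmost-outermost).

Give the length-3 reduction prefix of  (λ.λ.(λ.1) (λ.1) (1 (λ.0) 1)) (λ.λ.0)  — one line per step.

Answer: after 3 steps: λ.0 ((λ.0) (λ.λ.0))

Derivation:
  start: (λ.λ.(λ.1) (λ.1) (1 (λ.0) 1)) (λ.λ.0)
  [1] λ.(λ.1) (λ.1) ((λ.λ.0) (λ.0) (λ.λ.0))
  [2] λ.0 ((λ.λ.0) (λ.0) (λ.λ.0))
  [3] λ.0 ((λ.0) (λ.λ.0))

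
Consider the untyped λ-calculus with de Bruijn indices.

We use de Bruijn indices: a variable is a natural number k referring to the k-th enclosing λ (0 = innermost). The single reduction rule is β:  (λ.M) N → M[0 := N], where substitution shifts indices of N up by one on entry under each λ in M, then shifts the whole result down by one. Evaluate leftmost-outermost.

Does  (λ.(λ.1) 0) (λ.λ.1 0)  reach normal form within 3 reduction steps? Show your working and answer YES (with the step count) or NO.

  start: (λ.(λ.1) 0) (λ.λ.1 0)
  [1] (λ.λ.λ.1 0) (λ.λ.1 0)
  [2] λ.λ.1 0

Answer: YES — reaches normal form λ.λ.1 0 in 2 ≤ 3 steps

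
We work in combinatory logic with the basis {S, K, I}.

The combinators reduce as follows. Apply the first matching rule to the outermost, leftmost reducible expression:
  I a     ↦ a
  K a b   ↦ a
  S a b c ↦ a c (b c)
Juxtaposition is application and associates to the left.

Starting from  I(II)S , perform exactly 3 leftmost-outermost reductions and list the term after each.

Answer: after 3 steps: S

Working:
  start: I(II)S
  →1  IIS
  →2  IS
  →3  S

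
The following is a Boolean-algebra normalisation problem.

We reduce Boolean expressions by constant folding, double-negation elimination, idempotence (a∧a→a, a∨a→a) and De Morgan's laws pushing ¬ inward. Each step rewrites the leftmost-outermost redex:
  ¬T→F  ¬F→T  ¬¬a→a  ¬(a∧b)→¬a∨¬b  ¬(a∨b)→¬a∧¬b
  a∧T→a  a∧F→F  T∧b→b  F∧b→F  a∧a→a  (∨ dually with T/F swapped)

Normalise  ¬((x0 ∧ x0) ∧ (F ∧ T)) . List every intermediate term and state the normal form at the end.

Answer: normal form = T  (in 7 steps)

Working:
  start: ¬((x0 ∧ x0) ∧ (F ∧ T))
  →1  ¬(x0 ∧ x0) ∨ ¬(F ∧ T)
  →2  (¬x0 ∨ ¬x0) ∨ ¬(F ∧ T)
  →3  ¬x0 ∨ ¬(F ∧ T)
  →4  ¬x0 ∨ (¬F ∨ ¬T)
  →5  ¬x0 ∨ (T ∨ ¬T)
  →6  ¬x0 ∨ T
  →7  T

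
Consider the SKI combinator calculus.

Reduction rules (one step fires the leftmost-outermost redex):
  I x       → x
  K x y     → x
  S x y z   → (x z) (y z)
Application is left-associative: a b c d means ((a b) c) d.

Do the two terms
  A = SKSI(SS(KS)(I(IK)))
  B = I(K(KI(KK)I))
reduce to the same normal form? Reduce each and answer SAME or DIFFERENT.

Term A:
  start: SKSI(SS(KS)(I(IK)))
  [1] KI(SI)(SS(KS)(I(IK)))
  [2] I(SS(KS)(I(IK)))
  [3] SS(KS)(I(IK))
  [4] S(I(IK))(KS(I(IK)))
  [5] S(IK)(KS(I(IK)))
  [6] SK(KS(I(IK)))
  [7] SKS

Term B:
  start: I(K(KI(KK)I))
  [1] K(KI(KK)I)
  [2] K(II)
  [3] KI

Answer: DIFFERENT — A ⇓ SKS, B ⇓ KI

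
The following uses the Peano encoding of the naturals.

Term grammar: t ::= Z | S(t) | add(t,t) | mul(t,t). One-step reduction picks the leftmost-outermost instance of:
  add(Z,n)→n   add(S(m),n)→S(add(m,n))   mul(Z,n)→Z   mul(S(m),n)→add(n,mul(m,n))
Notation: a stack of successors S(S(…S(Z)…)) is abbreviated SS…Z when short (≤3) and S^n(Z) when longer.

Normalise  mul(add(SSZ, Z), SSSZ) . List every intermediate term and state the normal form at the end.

  start: mul(add(SSZ, Z), SSSZ)
  [1] mul(S(add(SZ, Z)), SSSZ)
  [2] add(SSSZ, mul(add(SZ, Z), SSSZ))
  [3] S(add(SSZ, mul(add(SZ, Z), SSSZ)))
  [4] S(S(add(SZ, mul(add(SZ, Z), SSSZ))))
  [5] S(S(S(add(Z, mul(add(SZ, Z), SSSZ)))))
  [6] S(S(S(mul(add(SZ, Z), SSSZ))))
  [7] S(S(S(mul(S(add(Z, Z)), SSSZ))))
  [8] S(S(S(add(SSSZ, mul(add(Z, Z), SSSZ)))))
  [9] S(S(S(S(add(SSZ, mul(add(Z, Z), SSSZ))))))
  [10] S(S(S(S(S(add(SZ, mul(add(Z, Z), SSSZ)))))))
  [11] S(S(S(S(S(S(add(Z, mul(add(Z, Z), SSSZ))))))))
  [12] S(S(S(S(S(S(mul(add(Z, Z), SSSZ)))))))
  [13] S(S(S(S(S(S(mul(Z, SSSZ)))))))
  [14] S^6(Z)

Answer: normal form = S^6(Z)  (in 14 steps)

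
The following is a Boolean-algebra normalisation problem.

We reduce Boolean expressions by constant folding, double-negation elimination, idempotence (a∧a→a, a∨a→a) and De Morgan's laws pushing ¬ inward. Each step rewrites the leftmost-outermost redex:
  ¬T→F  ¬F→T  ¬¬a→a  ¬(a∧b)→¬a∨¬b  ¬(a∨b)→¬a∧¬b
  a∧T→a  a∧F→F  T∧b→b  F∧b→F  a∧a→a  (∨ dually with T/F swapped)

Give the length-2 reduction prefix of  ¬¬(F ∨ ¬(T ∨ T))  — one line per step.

  start: ¬¬(F ∨ ¬(T ∨ T))
  step 1: F ∨ ¬(T ∨ T)
  step 2: ¬(T ∨ T)

Answer: after 2 steps: ¬(T ∨ T)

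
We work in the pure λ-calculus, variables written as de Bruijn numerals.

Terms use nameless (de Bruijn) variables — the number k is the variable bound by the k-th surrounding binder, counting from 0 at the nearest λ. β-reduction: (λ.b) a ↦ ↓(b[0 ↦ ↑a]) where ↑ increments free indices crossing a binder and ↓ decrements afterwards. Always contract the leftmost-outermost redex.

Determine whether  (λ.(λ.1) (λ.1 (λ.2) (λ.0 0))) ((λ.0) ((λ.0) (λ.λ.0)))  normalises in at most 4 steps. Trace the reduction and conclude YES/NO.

  start: (λ.(λ.1) (λ.1 (λ.2) (λ.0 0))) ((λ.0) ((λ.0) (λ.λ.0)))
  step 1: (λ.(λ.0) ((λ.0) (λ.λ.0))) (λ.(λ.0) ((λ.0) (λ.λ.0)) (λ.(λ.0) ((λ.0) (λ.λ.0))) (λ.0 0))
  step 2: (λ.0) ((λ.0) (λ.λ.0))
  step 3: (λ.0) (λ.λ.0)
  step 4: λ.λ.0

Answer: YES — reaches normal form λ.λ.0 in 4 ≤ 4 steps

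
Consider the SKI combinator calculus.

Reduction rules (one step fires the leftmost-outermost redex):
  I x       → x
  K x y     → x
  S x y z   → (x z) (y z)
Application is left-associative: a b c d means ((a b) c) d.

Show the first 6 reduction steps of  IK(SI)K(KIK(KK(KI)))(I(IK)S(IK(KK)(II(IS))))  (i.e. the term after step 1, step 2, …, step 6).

Answer: after 6 steps: KS(IK(KK)(II(IS)))(KIK(KK(KI))(I(IK)S(IK(KK)(II(IS)))))

Derivation:
  start: IK(SI)K(KIK(KK(KI)))(I(IK)S(IK(KK)(II(IS))))
  [1] K(SI)K(KIK(KK(KI)))(I(IK)S(IK(KK)(II(IS))))
  [2] SI(KIK(KK(KI)))(I(IK)S(IK(KK)(II(IS))))
  [3] I(I(IK)S(IK(KK)(II(IS))))(KIK(KK(KI))(I(IK)S(IK(KK)(II(IS)))))
  [4] I(IK)S(IK(KK)(II(IS)))(KIK(KK(KI))(I(IK)S(IK(KK)(II(IS)))))
  [5] IKS(IK(KK)(II(IS)))(KIK(KK(KI))(I(IK)S(IK(KK)(II(IS)))))
  [6] KS(IK(KK)(II(IS)))(KIK(KK(KI))(I(IK)S(IK(KK)(II(IS)))))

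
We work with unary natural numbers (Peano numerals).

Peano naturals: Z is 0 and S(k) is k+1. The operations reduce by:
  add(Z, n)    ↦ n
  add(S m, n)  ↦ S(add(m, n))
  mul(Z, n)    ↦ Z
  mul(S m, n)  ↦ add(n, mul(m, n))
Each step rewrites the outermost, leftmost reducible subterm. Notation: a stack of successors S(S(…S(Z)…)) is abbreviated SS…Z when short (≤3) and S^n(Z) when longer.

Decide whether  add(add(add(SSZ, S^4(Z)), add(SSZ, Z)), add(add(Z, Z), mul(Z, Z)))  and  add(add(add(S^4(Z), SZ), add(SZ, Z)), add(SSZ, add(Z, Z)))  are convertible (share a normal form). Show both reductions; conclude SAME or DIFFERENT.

Answer: SAME — A ⇓ S^8(Z), B ⇓ S^8(Z)

Working:
Term A:
  start: add(add(add(SSZ, S^4(Z)), add(SSZ, Z)), add(add(Z, Z), mul(Z, Z)))
  [1] add(add(S(add(SZ, S^4(Z))), add(SSZ, Z)), add(add(Z, Z), mul(Z, Z)))
  [2] add(S(add(add(SZ, S^4(Z)), add(SSZ, Z))), add(add(Z, Z), mul(Z, Z)))
  [3] S(add(add(add(SZ, S^4(Z)), add(SSZ, Z)), add(add(Z, Z), mul(Z, Z))))
  [4] S(add(add(S(add(Z, S^4(Z))), add(SSZ, Z)), add(add(Z, Z), mul(Z, Z))))
  [5] S(add(S(add(add(Z, S^4(Z)), add(SSZ, Z))), add(add(Z, Z), mul(Z, Z))))
  [6] S(S(add(add(add(Z, S^4(Z)), add(SSZ, Z)), add(add(Z, Z), mul(Z, Z)))))
  [7] S(S(add(add(S^4(Z), add(SSZ, Z)), add(add(Z, Z), mul(Z, Z)))))
  [8] S(S(add(S(add(SSSZ, add(SSZ, Z))), add(add(Z, Z), mul(Z, Z)))))
  [9] S(S(S(add(add(SSSZ, add(SSZ, Z)), add(add(Z, Z), mul(Z, Z))))))
  [10] S(S(S(add(S(add(SSZ, add(SSZ, Z))), add(add(Z, Z), mul(Z, Z))))))
  [11] S(S(S(S(add(add(SSZ, add(SSZ, Z)), add(add(Z, Z), mul(Z, Z)))))))
  [12] S(S(S(S(add(S(add(SZ, add(SSZ, Z))), add(add(Z, Z), mul(Z, Z)))))))
  [13] S(S(S(S(S(add(add(SZ, add(SSZ, Z)), add(add(Z, Z), mul(Z, Z))))))))
  [14] S(S(S(S(S(add(S(add(Z, add(SSZ, Z))), add(add(Z, Z), mul(Z, Z))))))))
  [15] S(S(S(S(S(S(add(add(Z, add(SSZ, Z)), add(add(Z, Z), mul(Z, Z)))))))))
  [16] S(S(S(S(S(S(add(add(SSZ, Z), add(add(Z, Z), mul(Z, Z)))))))))
  [17] S(S(S(S(S(S(add(S(add(SZ, Z)), add(add(Z, Z), mul(Z, Z)))))))))
  [18] S(S(S(S(S(S(S(add(add(SZ, Z), add(add(Z, Z), mul(Z, Z))))))))))
  [19] S(S(S(S(S(S(S(add(S(add(Z, Z)), add(add(Z, Z), mul(Z, Z))))))))))
  [20] S(S(S(S(S(S(S(S(add(add(Z, Z), add(add(Z, Z), mul(Z, Z)))))))))))
  [21] S(S(S(S(S(S(S(S(add(Z, add(add(Z, Z), mul(Z, Z)))))))))))
  [22] S(S(S(S(S(S(S(S(add(add(Z, Z), mul(Z, Z))))))))))
  [23] S(S(S(S(S(S(S(S(add(Z, mul(Z, Z))))))))))
  [24] S(S(S(S(S(S(S(S(mul(Z, Z)))))))))
  [25] S^8(Z)

Term B:
  start: add(add(add(S^4(Z), SZ), add(SZ, Z)), add(SSZ, add(Z, Z)))
  [1] add(add(S(add(SSSZ, SZ)), add(SZ, Z)), add(SSZ, add(Z, Z)))
  [2] add(S(add(add(SSSZ, SZ), add(SZ, Z))), add(SSZ, add(Z, Z)))
  [3] S(add(add(add(SSSZ, SZ), add(SZ, Z)), add(SSZ, add(Z, Z))))
  [4] S(add(add(S(add(SSZ, SZ)), add(SZ, Z)), add(SSZ, add(Z, Z))))
  [5] S(add(S(add(add(SSZ, SZ), add(SZ, Z))), add(SSZ, add(Z, Z))))
  [6] S(S(add(add(add(SSZ, SZ), add(SZ, Z)), add(SSZ, add(Z, Z)))))
  [7] S(S(add(add(S(add(SZ, SZ)), add(SZ, Z)), add(SSZ, add(Z, Z)))))
  [8] S(S(add(S(add(add(SZ, SZ), add(SZ, Z))), add(SSZ, add(Z, Z)))))
  [9] S(S(S(add(add(add(SZ, SZ), add(SZ, Z)), add(SSZ, add(Z, Z))))))
  [10] S(S(S(add(add(S(add(Z, SZ)), add(SZ, Z)), add(SSZ, add(Z, Z))))))
  [11] S(S(S(add(S(add(add(Z, SZ), add(SZ, Z))), add(SSZ, add(Z, Z))))))
  [12] S(S(S(S(add(add(add(Z, SZ), add(SZ, Z)), add(SSZ, add(Z, Z)))))))
  [13] S(S(S(S(add(add(SZ, add(SZ, Z)), add(SSZ, add(Z, Z)))))))
  [14] S(S(S(S(add(S(add(Z, add(SZ, Z))), add(SSZ, add(Z, Z)))))))
  [15] S(S(S(S(S(add(add(Z, add(SZ, Z)), add(SSZ, add(Z, Z))))))))
  [16] S(S(S(S(S(add(add(SZ, Z), add(SSZ, add(Z, Z))))))))
  [17] S(S(S(S(S(add(S(add(Z, Z)), add(SSZ, add(Z, Z))))))))
  [18] S(S(S(S(S(S(add(add(Z, Z), add(SSZ, add(Z, Z)))))))))
  [19] S(S(S(S(S(S(add(Z, add(SSZ, add(Z, Z)))))))))
  [20] S(S(S(S(S(S(add(SSZ, add(Z, Z))))))))
  [21] S(S(S(S(S(S(S(add(SZ, add(Z, Z)))))))))
  [22] S(S(S(S(S(S(S(S(add(Z, add(Z, Z))))))))))
  [23] S(S(S(S(S(S(S(S(add(Z, Z)))))))))
  [24] S^8(Z)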